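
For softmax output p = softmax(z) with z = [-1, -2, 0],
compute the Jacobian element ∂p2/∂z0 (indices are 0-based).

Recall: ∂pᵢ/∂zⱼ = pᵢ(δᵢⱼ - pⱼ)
∂p2/∂z0 = -0.1628

p = softmax(z) = [0.2447, 0.09003, 0.6652]
p2 = 0.6652, p0 = 0.2447

∂p2/∂z0 = -p2 × p0 = -0.6652 × 0.2447 = -0.1628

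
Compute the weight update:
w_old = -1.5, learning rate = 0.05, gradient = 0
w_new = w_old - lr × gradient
w_new = -1.5

w_new = w - η·∂L/∂w = -1.5 - 0.05×(0) = -1.5 - (0) = -1.5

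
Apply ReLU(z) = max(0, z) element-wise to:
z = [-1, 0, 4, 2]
h = [0, 0, 4, 2]

ReLU applied element-wise: max(0,-1)=0, max(0,0)=0, max(0,4)=4, max(0,2)=2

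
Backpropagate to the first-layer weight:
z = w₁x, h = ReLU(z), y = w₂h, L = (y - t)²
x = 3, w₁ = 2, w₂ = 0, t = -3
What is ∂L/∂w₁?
∂L/∂w₁ = 0

Forward pass:
z = w₁x = 2×3 = 6
h = ReLU(6) = 6
y = w₂h = 0×6 = 0

Backward pass:
∂L/∂y = 2(y - t) = 2(0 - -3) = 6
∂y/∂h = w₂ = 0
∂h/∂z = 1 (ReLU derivative)
∂z/∂w₁ = x = 3

∂L/∂w₁ = 6 × 0 × 1 × 3 = 0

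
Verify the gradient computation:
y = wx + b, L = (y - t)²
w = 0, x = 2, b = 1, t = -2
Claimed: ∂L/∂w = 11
Incorrect

y = (0)(2) + 1 = 1
∂L/∂y = 2(y - t) = 2(1 - -2) = 6
∂y/∂w = x = 2
∂L/∂w = 6 × 2 = 12

Claimed value: 11
Incorrect: The correct gradient is 12.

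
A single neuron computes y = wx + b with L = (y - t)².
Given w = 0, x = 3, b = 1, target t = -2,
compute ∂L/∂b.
∂L/∂b = 6

y = wx + b = (0)(3) + 1 = 1
∂L/∂y = 2(y - t) = 2(1 - -2) = 6
∂y/∂b = 1
∂L/∂b = ∂L/∂y · ∂y/∂b = 6 × 1 = 6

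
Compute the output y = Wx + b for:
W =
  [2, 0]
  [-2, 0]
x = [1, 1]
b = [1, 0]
y = [3, -2]

Wx = [2×1 + 0×1, -2×1 + 0×1]
   = [2, -2]
y = Wx + b = [2 + 1, -2 + 0] = [3, -2]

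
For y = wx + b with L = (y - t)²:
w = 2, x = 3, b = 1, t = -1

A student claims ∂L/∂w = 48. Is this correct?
Correct

y = (2)(3) + 1 = 7
∂L/∂y = 2(y - t) = 2(7 - -1) = 16
∂y/∂w = x = 3
∂L/∂w = 16 × 3 = 48

Claimed value: 48
Correct: The correct gradient is 48.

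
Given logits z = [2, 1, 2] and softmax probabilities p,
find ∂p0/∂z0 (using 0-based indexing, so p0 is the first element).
∂p0/∂z0 = 0.244

p = softmax(z) = [0.4223, 0.1554, 0.4223]
p0 = 0.4223

∂p0/∂z0 = p0(1 - p0) = 0.4223 × (1 - 0.4223) = 0.244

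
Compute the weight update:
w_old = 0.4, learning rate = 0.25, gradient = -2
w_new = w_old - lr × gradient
w_new = 0.9

w_new = w - η·∂L/∂w = 0.4 - 0.25×(-2) = 0.4 - (-0.5) = 0.9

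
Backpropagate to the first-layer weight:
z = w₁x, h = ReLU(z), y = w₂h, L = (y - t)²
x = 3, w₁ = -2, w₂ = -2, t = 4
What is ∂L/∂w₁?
∂L/∂w₁ = 0

Forward pass:
z = w₁x = -2×3 = -6
h = ReLU(-6) = 0
y = w₂h = -2×0 = 0

Backward pass:
∂L/∂y = 2(y - t) = 2(0 - 4) = -8
∂y/∂h = w₂ = -2
∂h/∂z = 0 (ReLU derivative)
∂z/∂w₁ = x = 3

∂L/∂w₁ = -8 × -2 × 0 × 3 = 0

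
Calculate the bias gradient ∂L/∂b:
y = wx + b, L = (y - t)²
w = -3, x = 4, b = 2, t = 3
∂L/∂b = -26

y = wx + b = (-3)(4) + 2 = -10
∂L/∂y = 2(y - t) = 2(-10 - 3) = -26
∂y/∂b = 1
∂L/∂b = ∂L/∂y · ∂y/∂b = -26 × 1 = -26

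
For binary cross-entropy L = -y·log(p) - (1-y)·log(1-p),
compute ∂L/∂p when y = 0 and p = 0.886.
∂L/∂p = 8.772

∂L/∂p = -y/p + (1-y)/(1-p) = 0 + 1/0.114 = 8.772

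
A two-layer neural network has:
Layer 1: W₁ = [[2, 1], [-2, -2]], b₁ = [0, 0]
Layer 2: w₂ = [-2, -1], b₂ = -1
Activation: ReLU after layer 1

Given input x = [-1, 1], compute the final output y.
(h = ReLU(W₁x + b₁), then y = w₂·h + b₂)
y = -1

Layer 1 pre-activation: z₁ = [-1, 0]
After ReLU: h = [0, 0]
Layer 2 output: y = -2×0 + -1×0 + -1 = -1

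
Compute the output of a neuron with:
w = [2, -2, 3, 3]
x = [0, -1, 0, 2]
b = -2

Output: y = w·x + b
y = 6

y = (2)(0) + (-2)(-1) + (3)(0) + (3)(2) + -2 = 6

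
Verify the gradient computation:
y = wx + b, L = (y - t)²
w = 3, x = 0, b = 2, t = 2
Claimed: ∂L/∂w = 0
Correct

y = (3)(0) + 2 = 2
∂L/∂y = 2(y - t) = 2(2 - 2) = 0
∂y/∂w = x = 0
∂L/∂w = 0 × 0 = 0

Claimed value: 0
Correct: The correct gradient is 0.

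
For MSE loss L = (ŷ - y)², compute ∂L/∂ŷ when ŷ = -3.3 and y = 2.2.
∂L/∂ŷ = -11.0

∂L/∂ŷ = 2(ŷ - y) = 2(-3.3 - 2.2) = 2(-5.5) = -11.0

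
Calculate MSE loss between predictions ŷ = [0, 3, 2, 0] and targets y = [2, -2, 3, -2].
MSE = 8.5

MSE = (1/4)((0-2)² + (3--2)² + (2-3)² + (0--2)²) = (1/4)(4 + 25 + 1 + 4) = 8.5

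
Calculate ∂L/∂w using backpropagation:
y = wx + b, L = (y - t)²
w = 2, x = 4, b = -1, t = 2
∂L/∂w = 40

y = wx + b = (2)(4) + -1 = 7
∂L/∂y = 2(y - t) = 2(7 - 2) = 10
∂y/∂w = x = 4
∂L/∂w = ∂L/∂y · ∂y/∂w = 10 × 4 = 40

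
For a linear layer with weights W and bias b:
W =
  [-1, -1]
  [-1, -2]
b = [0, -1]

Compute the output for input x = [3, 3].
y = [-6, -10]

Wx = [-1×3 + -1×3, -1×3 + -2×3]
   = [-6, -9]
y = Wx + b = [-6 + 0, -9 + -1] = [-6, -10]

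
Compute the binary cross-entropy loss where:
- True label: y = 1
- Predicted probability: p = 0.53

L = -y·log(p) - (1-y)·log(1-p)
L = 0.6349

L = -1·log(0.53) - 0·log(0.47) = -log(0.53) = 0.6349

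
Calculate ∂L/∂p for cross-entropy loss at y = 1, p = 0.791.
∂L/∂p = -1.264

∂L/∂p = -y/p + (1-y)/(1-p) = -1/0.791 + 0 = -1.264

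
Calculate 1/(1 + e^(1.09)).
0.2516

sigmoid(-1.09) = 1/(1 + e^(1.09)) = 1/(1 + 2.974) = 0.2516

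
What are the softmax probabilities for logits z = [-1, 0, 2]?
p = [0.042, 0.1142, 0.8438]

exp(z) = [0.3679, 1, 7.389]
Sum = 8.757
p = [0.042, 0.1142, 0.8438]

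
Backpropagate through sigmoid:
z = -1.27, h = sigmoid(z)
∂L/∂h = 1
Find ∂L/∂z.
∂L/∂z = 0.1712

σ(-1.27) = 0.2193
σ'(-1.27) = σ(-1.27)(1 - σ(-1.27)) = 0.2193 × 0.7807 = 0.1712
∂L/∂z = ∂L/∂h · σ'(z) = 1 × 0.1712 = 0.1712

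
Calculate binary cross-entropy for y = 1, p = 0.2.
L = 1.609

L = -1·log(0.2) - 0·log(0.8) = -log(0.2) = 1.609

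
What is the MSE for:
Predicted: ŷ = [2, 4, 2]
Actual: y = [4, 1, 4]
MSE = 5.667

MSE = (1/3)((2-4)² + (4-1)² + (2-4)²) = (1/3)(4 + 9 + 4) = 5.667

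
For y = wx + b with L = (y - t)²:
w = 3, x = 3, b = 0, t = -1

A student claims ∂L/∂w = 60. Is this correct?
Correct

y = (3)(3) + 0 = 9
∂L/∂y = 2(y - t) = 2(9 - -1) = 20
∂y/∂w = x = 3
∂L/∂w = 20 × 3 = 60

Claimed value: 60
Correct: The correct gradient is 60.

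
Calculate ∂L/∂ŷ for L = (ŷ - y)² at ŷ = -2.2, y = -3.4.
∂L/∂ŷ = 2.4

∂L/∂ŷ = 2(ŷ - y) = 2(-2.2 - -3.4) = 2(1.2) = 2.4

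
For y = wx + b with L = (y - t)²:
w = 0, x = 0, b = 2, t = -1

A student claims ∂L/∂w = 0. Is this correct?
Correct

y = (0)(0) + 2 = 2
∂L/∂y = 2(y - t) = 2(2 - -1) = 6
∂y/∂w = x = 0
∂L/∂w = 6 × 0 = 0

Claimed value: 0
Correct: The correct gradient is 0.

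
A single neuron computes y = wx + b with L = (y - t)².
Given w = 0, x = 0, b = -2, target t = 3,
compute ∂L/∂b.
∂L/∂b = -10

y = wx + b = (0)(0) + -2 = -2
∂L/∂y = 2(y - t) = 2(-2 - 3) = -10
∂y/∂b = 1
∂L/∂b = ∂L/∂y · ∂y/∂b = -10 × 1 = -10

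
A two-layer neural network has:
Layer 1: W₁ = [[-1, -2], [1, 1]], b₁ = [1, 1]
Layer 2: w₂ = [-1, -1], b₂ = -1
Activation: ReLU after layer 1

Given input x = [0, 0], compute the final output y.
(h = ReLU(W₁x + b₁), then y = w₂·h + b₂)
y = -3

Layer 1 pre-activation: z₁ = [1, 1]
After ReLU: h = [1, 1]
Layer 2 output: y = -1×1 + -1×1 + -1 = -3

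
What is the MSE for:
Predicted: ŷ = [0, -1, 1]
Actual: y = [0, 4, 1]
MSE = 8.333

MSE = (1/3)((0-0)² + (-1-4)² + (1-1)²) = (1/3)(0 + 25 + 0) = 8.333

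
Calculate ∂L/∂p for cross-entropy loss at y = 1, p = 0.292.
∂L/∂p = -3.425

∂L/∂p = -y/p + (1-y)/(1-p) = -1/0.292 + 0 = -3.425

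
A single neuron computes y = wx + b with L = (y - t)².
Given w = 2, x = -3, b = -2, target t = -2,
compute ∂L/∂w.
∂L/∂w = 36

y = wx + b = (2)(-3) + -2 = -8
∂L/∂y = 2(y - t) = 2(-8 - -2) = -12
∂y/∂w = x = -3
∂L/∂w = ∂L/∂y · ∂y/∂w = -12 × -3 = 36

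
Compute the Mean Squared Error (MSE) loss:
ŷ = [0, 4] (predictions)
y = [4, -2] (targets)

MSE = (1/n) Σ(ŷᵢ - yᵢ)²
MSE = 26

MSE = (1/2)((0-4)² + (4--2)²) = (1/2)(16 + 36) = 26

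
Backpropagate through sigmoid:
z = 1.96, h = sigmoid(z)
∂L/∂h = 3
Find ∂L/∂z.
∂L/∂z = 0.3247

σ(1.96) = 0.8765
σ'(1.96) = σ(1.96)(1 - σ(1.96)) = 0.8765 × 0.1235 = 0.1082
∂L/∂z = ∂L/∂h · σ'(z) = 3 × 0.1082 = 0.3247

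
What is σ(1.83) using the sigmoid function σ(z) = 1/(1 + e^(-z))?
0.8618

sigmoid(1.83) = 1/(1 + e^(-1.83)) = 1/(1 + 0.1604) = 0.8618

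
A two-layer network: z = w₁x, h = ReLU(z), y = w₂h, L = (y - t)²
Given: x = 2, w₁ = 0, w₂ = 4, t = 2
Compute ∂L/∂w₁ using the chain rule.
∂L/∂w₁ = 0

Forward pass:
z = w₁x = 0×2 = 0
h = ReLU(0) = 0
y = w₂h = 4×0 = 0

Backward pass:
∂L/∂y = 2(y - t) = 2(0 - 2) = -4
∂y/∂h = w₂ = 4
∂h/∂z = 0 (ReLU derivative)
∂z/∂w₁ = x = 2

∂L/∂w₁ = -4 × 4 × 0 × 2 = 0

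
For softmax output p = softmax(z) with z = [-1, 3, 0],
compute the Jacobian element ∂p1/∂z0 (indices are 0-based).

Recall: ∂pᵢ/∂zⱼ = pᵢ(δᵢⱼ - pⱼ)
∂p1/∂z0 = -0.01605

p = softmax(z) = [0.01715, 0.9362, 0.04661]
p1 = 0.9362, p0 = 0.01715

∂p1/∂z0 = -p1 × p0 = -0.9362 × 0.01715 = -0.01605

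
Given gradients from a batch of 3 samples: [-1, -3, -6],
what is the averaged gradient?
Average gradient = -3.333

Average = (1/3)(-1 + -3 + -6) = -10/3 = -3.333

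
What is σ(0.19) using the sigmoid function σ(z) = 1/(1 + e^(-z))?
0.5474

sigmoid(0.19) = 1/(1 + e^(-0.19)) = 1/(1 + 0.827) = 0.5474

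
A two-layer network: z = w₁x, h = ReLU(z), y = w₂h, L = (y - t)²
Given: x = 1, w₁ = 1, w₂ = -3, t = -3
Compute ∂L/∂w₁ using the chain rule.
∂L/∂w₁ = 0

Forward pass:
z = w₁x = 1×1 = 1
h = ReLU(1) = 1
y = w₂h = -3×1 = -3

Backward pass:
∂L/∂y = 2(y - t) = 2(-3 - -3) = 0
∂y/∂h = w₂ = -3
∂h/∂z = 1 (ReLU derivative)
∂z/∂w₁ = x = 1

∂L/∂w₁ = 0 × -3 × 1 × 1 = 0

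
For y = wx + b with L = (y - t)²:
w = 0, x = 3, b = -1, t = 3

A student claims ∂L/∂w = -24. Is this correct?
Correct

y = (0)(3) + -1 = -1
∂L/∂y = 2(y - t) = 2(-1 - 3) = -8
∂y/∂w = x = 3
∂L/∂w = -8 × 3 = -24

Claimed value: -24
Correct: The correct gradient is -24.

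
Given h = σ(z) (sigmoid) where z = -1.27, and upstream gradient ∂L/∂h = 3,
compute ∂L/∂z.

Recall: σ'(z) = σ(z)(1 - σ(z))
∂L/∂z = 0.5136

σ(-1.27) = 0.2193
σ'(-1.27) = σ(-1.27)(1 - σ(-1.27)) = 0.2193 × 0.7807 = 0.1712
∂L/∂z = ∂L/∂h · σ'(z) = 3 × 0.1712 = 0.5136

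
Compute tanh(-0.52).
-0.4777

tanh(-0.52) = (e^(-0.52) - e^(0.52))/(e^(-0.52) + e^(0.52)) = -0.4777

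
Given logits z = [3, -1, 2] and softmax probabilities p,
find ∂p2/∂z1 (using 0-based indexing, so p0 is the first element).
∂p2/∂z1 = -0.003507

p = softmax(z) = [0.7214, 0.01321, 0.2654]
p2 = 0.2654, p1 = 0.01321

∂p2/∂z1 = -p2 × p1 = -0.2654 × 0.01321 = -0.003507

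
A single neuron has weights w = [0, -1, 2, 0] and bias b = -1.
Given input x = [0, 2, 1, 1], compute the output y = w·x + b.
y = -1

y = (0)(0) + (-1)(2) + (2)(1) + (0)(1) + -1 = -1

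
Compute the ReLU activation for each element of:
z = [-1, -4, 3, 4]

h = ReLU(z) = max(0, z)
h = [0, 0, 3, 4]

ReLU applied element-wise: max(0,-1)=0, max(0,-4)=0, max(0,3)=3, max(0,4)=4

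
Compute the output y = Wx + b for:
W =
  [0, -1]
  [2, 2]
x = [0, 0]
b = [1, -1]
y = [1, -1]

Wx = [0×0 + -1×0, 2×0 + 2×0]
   = [0, 0]
y = Wx + b = [0 + 1, 0 + -1] = [1, -1]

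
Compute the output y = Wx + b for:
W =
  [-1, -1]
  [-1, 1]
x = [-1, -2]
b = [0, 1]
y = [3, 0]

Wx = [-1×-1 + -1×-2, -1×-1 + 1×-2]
   = [3, -1]
y = Wx + b = [3 + 0, -1 + 1] = [3, 0]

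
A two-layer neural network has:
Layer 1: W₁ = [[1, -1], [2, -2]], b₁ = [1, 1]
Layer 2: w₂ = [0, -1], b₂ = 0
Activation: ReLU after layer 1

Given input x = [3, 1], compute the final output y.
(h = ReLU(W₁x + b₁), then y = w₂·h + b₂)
y = -5

Layer 1 pre-activation: z₁ = [3, 5]
After ReLU: h = [3, 5]
Layer 2 output: y = 0×3 + -1×5 + 0 = -5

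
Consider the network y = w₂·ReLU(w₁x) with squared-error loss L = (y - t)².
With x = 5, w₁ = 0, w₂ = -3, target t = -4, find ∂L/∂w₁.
∂L/∂w₁ = 0

Forward pass:
z = w₁x = 0×5 = 0
h = ReLU(0) = 0
y = w₂h = -3×0 = 0

Backward pass:
∂L/∂y = 2(y - t) = 2(0 - -4) = 8
∂y/∂h = w₂ = -3
∂h/∂z = 0 (ReLU derivative)
∂z/∂w₁ = x = 5

∂L/∂w₁ = 8 × -3 × 0 × 5 = 0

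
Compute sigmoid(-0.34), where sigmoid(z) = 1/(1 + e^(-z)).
0.4158

sigmoid(-0.34) = 1/(1 + e^(0.34)) = 1/(1 + 1.405) = 0.4158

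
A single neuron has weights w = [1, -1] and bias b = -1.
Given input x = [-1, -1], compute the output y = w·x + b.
y = -1

y = (1)(-1) + (-1)(-1) + -1 = -1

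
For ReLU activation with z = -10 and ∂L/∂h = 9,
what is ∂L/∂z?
∂L/∂z = 0

h = ReLU(-10) = 0
Since z < 0: ∂h/∂z = 0
∂L/∂z = ∂L/∂h · ∂h/∂z = 9 × 0 = 0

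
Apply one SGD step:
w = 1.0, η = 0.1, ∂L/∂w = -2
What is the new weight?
w_new = 1.2

w_new = w - η·∂L/∂w = 1.0 - 0.1×(-2) = 1.0 - (-0.2) = 1.2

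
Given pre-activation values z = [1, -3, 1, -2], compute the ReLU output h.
h = [1, 0, 1, 0]

ReLU applied element-wise: max(0,1)=1, max(0,-3)=0, max(0,1)=1, max(0,-2)=0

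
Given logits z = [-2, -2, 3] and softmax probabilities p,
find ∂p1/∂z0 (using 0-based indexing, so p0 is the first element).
∂p1/∂z0 = -4.42e-05

p = softmax(z) = [0.006648, 0.006648, 0.9867]
p1 = 0.006648, p0 = 0.006648

∂p1/∂z0 = -p1 × p0 = -0.006648 × 0.006648 = -4.42e-05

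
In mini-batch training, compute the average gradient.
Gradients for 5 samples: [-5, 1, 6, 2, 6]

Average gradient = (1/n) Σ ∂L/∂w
Average gradient = 2

Average = (1/5)(-5 + 1 + 6 + 2 + 6) = 10/5 = 2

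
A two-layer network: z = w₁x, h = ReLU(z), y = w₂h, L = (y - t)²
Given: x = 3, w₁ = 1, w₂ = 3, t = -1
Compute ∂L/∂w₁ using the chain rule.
∂L/∂w₁ = 180

Forward pass:
z = w₁x = 1×3 = 3
h = ReLU(3) = 3
y = w₂h = 3×3 = 9

Backward pass:
∂L/∂y = 2(y - t) = 2(9 - -1) = 20
∂y/∂h = w₂ = 3
∂h/∂z = 1 (ReLU derivative)
∂z/∂w₁ = x = 3

∂L/∂w₁ = 20 × 3 × 1 × 3 = 180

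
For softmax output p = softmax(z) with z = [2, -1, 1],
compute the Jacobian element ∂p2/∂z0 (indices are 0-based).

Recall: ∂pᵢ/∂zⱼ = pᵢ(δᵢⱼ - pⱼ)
∂p2/∂z0 = -0.183

p = softmax(z) = [0.7054, 0.03512, 0.2595]
p2 = 0.2595, p0 = 0.7054

∂p2/∂z0 = -p2 × p0 = -0.2595 × 0.7054 = -0.183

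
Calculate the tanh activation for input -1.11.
-0.8041

tanh(-1.11) = (e^(-1.11) - e^(1.11))/(e^(-1.11) + e^(1.11)) = -0.8041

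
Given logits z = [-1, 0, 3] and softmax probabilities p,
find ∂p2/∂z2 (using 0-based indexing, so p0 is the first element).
∂p2/∂z2 = 0.0597

p = softmax(z) = [0.01715, 0.04661, 0.9362]
p2 = 0.9362

∂p2/∂z2 = p2(1 - p2) = 0.9362 × (1 - 0.9362) = 0.0597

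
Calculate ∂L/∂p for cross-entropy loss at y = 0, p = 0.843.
∂L/∂p = 6.369

∂L/∂p = -y/p + (1-y)/(1-p) = 0 + 1/0.157 = 6.369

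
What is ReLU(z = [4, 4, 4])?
h = [4, 4, 4]

ReLU applied element-wise: max(0,4)=4, max(0,4)=4, max(0,4)=4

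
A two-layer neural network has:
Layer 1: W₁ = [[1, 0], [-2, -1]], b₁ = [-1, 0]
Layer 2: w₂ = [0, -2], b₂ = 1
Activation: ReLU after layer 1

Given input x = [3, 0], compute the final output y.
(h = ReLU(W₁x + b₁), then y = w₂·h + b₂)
y = 1

Layer 1 pre-activation: z₁ = [2, -6]
After ReLU: h = [2, 0]
Layer 2 output: y = 0×2 + -2×0 + 1 = 1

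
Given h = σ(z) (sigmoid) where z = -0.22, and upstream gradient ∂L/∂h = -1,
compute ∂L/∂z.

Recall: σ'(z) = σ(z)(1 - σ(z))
∂L/∂z = -0.247

σ(-0.22) = 0.4452
σ'(-0.22) = σ(-0.22)(1 - σ(-0.22)) = 0.4452 × 0.5548 = 0.247
∂L/∂z = ∂L/∂h · σ'(z) = -1 × 0.247 = -0.247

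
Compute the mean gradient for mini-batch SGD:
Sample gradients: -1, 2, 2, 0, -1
Average gradient = 0.4

Average = (1/5)(-1 + 2 + 2 + 0 + -1) = 2/5 = 0.4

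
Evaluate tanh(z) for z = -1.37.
-0.8787

tanh(-1.37) = (e^(-1.37) - e^(1.37))/(e^(-1.37) + e^(1.37)) = -0.8787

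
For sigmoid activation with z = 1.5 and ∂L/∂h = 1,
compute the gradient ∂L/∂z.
∂L/∂z = 0.1491

σ(1.5) = 0.8176
σ'(1.5) = σ(1.5)(1 - σ(1.5)) = 0.8176 × 0.1824 = 0.1491
∂L/∂z = ∂L/∂h · σ'(z) = 1 × 0.1491 = 0.1491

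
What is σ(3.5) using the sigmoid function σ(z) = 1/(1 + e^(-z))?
0.9707

sigmoid(3.5) = 1/(1 + e^(-3.5)) = 1/(1 + 0.0302) = 0.9707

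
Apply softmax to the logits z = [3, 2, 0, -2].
p = [0.702, 0.2583, 0.035, 0.0047]

exp(z) = [20.09, 7.389, 1, 0.1353]
Sum = 28.61
p = [0.702, 0.2583, 0.035, 0.0047]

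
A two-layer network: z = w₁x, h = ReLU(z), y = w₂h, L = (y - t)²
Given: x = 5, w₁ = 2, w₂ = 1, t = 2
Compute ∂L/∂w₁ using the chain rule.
∂L/∂w₁ = 80

Forward pass:
z = w₁x = 2×5 = 10
h = ReLU(10) = 10
y = w₂h = 1×10 = 10

Backward pass:
∂L/∂y = 2(y - t) = 2(10 - 2) = 16
∂y/∂h = w₂ = 1
∂h/∂z = 1 (ReLU derivative)
∂z/∂w₁ = x = 5

∂L/∂w₁ = 16 × 1 × 1 × 5 = 80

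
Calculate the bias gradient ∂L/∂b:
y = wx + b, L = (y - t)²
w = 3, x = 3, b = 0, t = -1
∂L/∂b = 20

y = wx + b = (3)(3) + 0 = 9
∂L/∂y = 2(y - t) = 2(9 - -1) = 20
∂y/∂b = 1
∂L/∂b = ∂L/∂y · ∂y/∂b = 20 × 1 = 20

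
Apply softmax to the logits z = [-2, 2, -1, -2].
p = [0.0169, 0.9205, 0.0458, 0.0169]

exp(z) = [0.1353, 7.389, 0.3679, 0.1353]
Sum = 8.028
p = [0.0169, 0.9205, 0.0458, 0.0169]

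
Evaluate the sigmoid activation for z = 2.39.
0.9161

sigmoid(2.39) = 1/(1 + e^(-2.39)) = 1/(1 + 0.09163) = 0.9161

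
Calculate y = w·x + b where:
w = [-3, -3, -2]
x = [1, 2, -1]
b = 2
y = -5

y = (-3)(1) + (-3)(2) + (-2)(-1) + 2 = -5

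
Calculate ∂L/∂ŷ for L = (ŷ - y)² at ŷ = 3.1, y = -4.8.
∂L/∂ŷ = 15.8

∂L/∂ŷ = 2(ŷ - y) = 2(3.1 - -4.8) = 2(7.9) = 15.8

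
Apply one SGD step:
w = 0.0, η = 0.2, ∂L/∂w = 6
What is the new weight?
w_new = -1.2

w_new = w - η·∂L/∂w = 0.0 - 0.2×(6) = 0.0 - (1.2) = -1.2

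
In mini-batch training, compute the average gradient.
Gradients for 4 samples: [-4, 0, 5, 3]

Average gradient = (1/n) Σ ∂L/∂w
Average gradient = 1

Average = (1/4)(-4 + 0 + 5 + 3) = 4/4 = 1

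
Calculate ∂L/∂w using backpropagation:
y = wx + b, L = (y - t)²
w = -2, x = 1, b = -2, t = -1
∂L/∂w = -6

y = wx + b = (-2)(1) + -2 = -4
∂L/∂y = 2(y - t) = 2(-4 - -1) = -6
∂y/∂w = x = 1
∂L/∂w = ∂L/∂y · ∂y/∂w = -6 × 1 = -6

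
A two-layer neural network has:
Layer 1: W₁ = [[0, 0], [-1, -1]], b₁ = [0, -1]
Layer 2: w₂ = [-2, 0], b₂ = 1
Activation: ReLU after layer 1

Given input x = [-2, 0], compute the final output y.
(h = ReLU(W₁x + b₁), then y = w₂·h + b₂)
y = 1

Layer 1 pre-activation: z₁ = [0, 1]
After ReLU: h = [0, 1]
Layer 2 output: y = -2×0 + 0×1 + 1 = 1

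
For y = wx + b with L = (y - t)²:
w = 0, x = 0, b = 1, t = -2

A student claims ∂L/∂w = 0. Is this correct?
Correct

y = (0)(0) + 1 = 1
∂L/∂y = 2(y - t) = 2(1 - -2) = 6
∂y/∂w = x = 0
∂L/∂w = 6 × 0 = 0

Claimed value: 0
Correct: The correct gradient is 0.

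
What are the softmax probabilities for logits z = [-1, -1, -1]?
p = [0.3333, 0.3333, 0.3333]

exp(z) = [0.3679, 0.3679, 0.3679]
Sum = 1.104
p = [0.3333, 0.3333, 0.3333]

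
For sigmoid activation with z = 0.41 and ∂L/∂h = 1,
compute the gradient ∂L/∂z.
∂L/∂z = 0.2398

σ(0.41) = 0.6011
σ'(0.41) = σ(0.41)(1 - σ(0.41)) = 0.6011 × 0.3989 = 0.2398
∂L/∂z = ∂L/∂h · σ'(z) = 1 × 0.2398 = 0.2398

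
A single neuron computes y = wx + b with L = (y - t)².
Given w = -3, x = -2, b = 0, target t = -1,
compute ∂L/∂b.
∂L/∂b = 14

y = wx + b = (-3)(-2) + 0 = 6
∂L/∂y = 2(y - t) = 2(6 - -1) = 14
∂y/∂b = 1
∂L/∂b = ∂L/∂y · ∂y/∂b = 14 × 1 = 14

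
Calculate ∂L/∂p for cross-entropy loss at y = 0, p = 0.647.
∂L/∂p = 2.833

∂L/∂p = -y/p + (1-y)/(1-p) = 0 + 1/0.353 = 2.833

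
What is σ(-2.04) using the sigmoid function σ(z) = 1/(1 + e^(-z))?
0.1151

sigmoid(-2.04) = 1/(1 + e^(2.04)) = 1/(1 + 7.691) = 0.1151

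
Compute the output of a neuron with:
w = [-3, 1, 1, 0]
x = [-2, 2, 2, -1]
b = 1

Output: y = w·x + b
y = 11

y = (-3)(-2) + (1)(2) + (1)(2) + (0)(-1) + 1 = 11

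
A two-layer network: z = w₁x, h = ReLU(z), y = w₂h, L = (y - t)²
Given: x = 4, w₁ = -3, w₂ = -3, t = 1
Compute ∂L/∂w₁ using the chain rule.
∂L/∂w₁ = 0

Forward pass:
z = w₁x = -3×4 = -12
h = ReLU(-12) = 0
y = w₂h = -3×0 = 0

Backward pass:
∂L/∂y = 2(y - t) = 2(0 - 1) = -2
∂y/∂h = w₂ = -3
∂h/∂z = 0 (ReLU derivative)
∂z/∂w₁ = x = 4

∂L/∂w₁ = -2 × -3 × 0 × 4 = 0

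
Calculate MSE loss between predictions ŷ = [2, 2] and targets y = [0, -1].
MSE = 6.5

MSE = (1/2)((2-0)² + (2--1)²) = (1/2)(4 + 9) = 6.5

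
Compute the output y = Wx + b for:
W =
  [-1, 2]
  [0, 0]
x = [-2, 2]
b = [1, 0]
y = [7, 0]

Wx = [-1×-2 + 2×2, 0×-2 + 0×2]
   = [6, 0]
y = Wx + b = [6 + 1, 0 + 0] = [7, 0]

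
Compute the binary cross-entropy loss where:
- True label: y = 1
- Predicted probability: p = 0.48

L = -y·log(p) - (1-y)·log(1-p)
L = 0.734

L = -1·log(0.48) - 0·log(0.52) = -log(0.48) = 0.734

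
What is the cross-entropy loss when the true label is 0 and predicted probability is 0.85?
L = 1.897

L = -0·log(0.85) - 1·log(0.15) = -log(0.15) = 1.897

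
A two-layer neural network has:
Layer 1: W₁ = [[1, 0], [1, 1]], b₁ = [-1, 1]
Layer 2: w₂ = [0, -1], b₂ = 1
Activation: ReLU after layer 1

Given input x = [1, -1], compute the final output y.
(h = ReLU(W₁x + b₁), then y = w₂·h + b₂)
y = 0

Layer 1 pre-activation: z₁ = [0, 1]
After ReLU: h = [0, 1]
Layer 2 output: y = 0×0 + -1×1 + 1 = 0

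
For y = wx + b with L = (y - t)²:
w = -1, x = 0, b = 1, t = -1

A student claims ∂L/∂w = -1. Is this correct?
Incorrect

y = (-1)(0) + 1 = 1
∂L/∂y = 2(y - t) = 2(1 - -1) = 4
∂y/∂w = x = 0
∂L/∂w = 4 × 0 = 0

Claimed value: -1
Incorrect: The correct gradient is 0.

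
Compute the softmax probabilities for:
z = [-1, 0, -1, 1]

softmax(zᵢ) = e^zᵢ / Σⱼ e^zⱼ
p = [0.0826, 0.2245, 0.0826, 0.6103]

exp(z) = [0.3679, 1, 0.3679, 2.718]
Sum = 4.454
p = [0.0826, 0.2245, 0.0826, 0.6103]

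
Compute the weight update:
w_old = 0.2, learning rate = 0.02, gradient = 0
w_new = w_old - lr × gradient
w_new = 0.2

w_new = w - η·∂L/∂w = 0.2 - 0.02×(0) = 0.2 - (0) = 0.2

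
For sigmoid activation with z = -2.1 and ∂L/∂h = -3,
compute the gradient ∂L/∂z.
∂L/∂z = -0.2916

σ(-2.1) = 0.1091
σ'(-2.1) = σ(-2.1)(1 - σ(-2.1)) = 0.1091 × 0.8909 = 0.09719
∂L/∂z = ∂L/∂h · σ'(z) = -3 × 0.09719 = -0.2916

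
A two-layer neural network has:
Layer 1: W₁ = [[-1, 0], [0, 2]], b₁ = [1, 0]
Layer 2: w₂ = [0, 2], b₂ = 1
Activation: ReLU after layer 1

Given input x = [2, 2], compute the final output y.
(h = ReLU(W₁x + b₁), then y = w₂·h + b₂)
y = 9

Layer 1 pre-activation: z₁ = [-1, 4]
After ReLU: h = [0, 4]
Layer 2 output: y = 0×0 + 2×4 + 1 = 9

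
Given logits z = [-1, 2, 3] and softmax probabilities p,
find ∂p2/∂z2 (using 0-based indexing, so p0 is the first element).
∂p2/∂z2 = 0.201

p = softmax(z) = [0.01321, 0.2654, 0.7214]
p2 = 0.7214

∂p2/∂z2 = p2(1 - p2) = 0.7214 × (1 - 0.7214) = 0.201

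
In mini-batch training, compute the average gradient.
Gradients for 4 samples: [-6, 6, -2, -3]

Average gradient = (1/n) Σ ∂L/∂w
Average gradient = -1.25

Average = (1/4)(-6 + 6 + -2 + -3) = -5/4 = -1.25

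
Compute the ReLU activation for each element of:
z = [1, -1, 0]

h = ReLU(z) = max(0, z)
h = [1, 0, 0]

ReLU applied element-wise: max(0,1)=1, max(0,-1)=0, max(0,0)=0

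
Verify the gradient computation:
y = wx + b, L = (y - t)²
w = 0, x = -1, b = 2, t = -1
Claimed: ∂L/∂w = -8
Incorrect

y = (0)(-1) + 2 = 2
∂L/∂y = 2(y - t) = 2(2 - -1) = 6
∂y/∂w = x = -1
∂L/∂w = 6 × -1 = -6

Claimed value: -8
Incorrect: The correct gradient is -6.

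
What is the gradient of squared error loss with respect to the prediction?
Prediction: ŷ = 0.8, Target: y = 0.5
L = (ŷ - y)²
∂L/∂ŷ = 0.6

∂L/∂ŷ = 2(ŷ - y) = 2(0.8 - 0.5) = 2(0.3) = 0.6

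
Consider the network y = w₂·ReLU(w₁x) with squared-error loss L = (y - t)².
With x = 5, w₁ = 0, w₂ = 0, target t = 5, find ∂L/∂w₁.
∂L/∂w₁ = 0

Forward pass:
z = w₁x = 0×5 = 0
h = ReLU(0) = 0
y = w₂h = 0×0 = 0

Backward pass:
∂L/∂y = 2(y - t) = 2(0 - 5) = -10
∂y/∂h = w₂ = 0
∂h/∂z = 0 (ReLU derivative)
∂z/∂w₁ = x = 5

∂L/∂w₁ = -10 × 0 × 0 × 5 = 0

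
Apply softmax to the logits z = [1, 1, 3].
p = [0.1065, 0.1065, 0.787]

exp(z) = [2.718, 2.718, 20.09]
Sum = 25.52
p = [0.1065, 0.1065, 0.787]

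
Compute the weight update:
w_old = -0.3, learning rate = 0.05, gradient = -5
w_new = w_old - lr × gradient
w_new = -0.05

w_new = w - η·∂L/∂w = -0.3 - 0.05×(-5) = -0.3 - (-0.25) = -0.05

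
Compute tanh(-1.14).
-0.8144

tanh(-1.14) = (e^(-1.14) - e^(1.14))/(e^(-1.14) + e^(1.14)) = -0.8144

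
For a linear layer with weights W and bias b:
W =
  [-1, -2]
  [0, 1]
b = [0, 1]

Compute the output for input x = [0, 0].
y = [0, 1]

Wx = [-1×0 + -2×0, 0×0 + 1×0]
   = [0, 0]
y = Wx + b = [0 + 0, 0 + 1] = [0, 1]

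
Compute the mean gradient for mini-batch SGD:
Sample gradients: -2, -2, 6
Average gradient = 0.6667

Average = (1/3)(-2 + -2 + 6) = 2/3 = 0.6667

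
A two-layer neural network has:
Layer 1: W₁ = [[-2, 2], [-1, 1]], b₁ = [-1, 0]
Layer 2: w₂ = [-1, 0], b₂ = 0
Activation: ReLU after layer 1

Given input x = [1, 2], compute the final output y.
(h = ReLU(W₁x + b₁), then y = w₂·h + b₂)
y = -1

Layer 1 pre-activation: z₁ = [1, 1]
After ReLU: h = [1, 1]
Layer 2 output: y = -1×1 + 0×1 + 0 = -1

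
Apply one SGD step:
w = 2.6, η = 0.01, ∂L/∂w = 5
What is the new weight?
w_new = 2.55

w_new = w - η·∂L/∂w = 2.6 - 0.01×(5) = 2.6 - (0.05) = 2.55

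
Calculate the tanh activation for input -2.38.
-0.983

tanh(-2.38) = (e^(-2.38) - e^(2.38))/(e^(-2.38) + e^(2.38)) = -0.983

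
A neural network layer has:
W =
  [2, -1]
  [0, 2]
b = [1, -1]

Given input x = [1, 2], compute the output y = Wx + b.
y = [1, 3]

Wx = [2×1 + -1×2, 0×1 + 2×2]
   = [0, 4]
y = Wx + b = [0 + 1, 4 + -1] = [1, 3]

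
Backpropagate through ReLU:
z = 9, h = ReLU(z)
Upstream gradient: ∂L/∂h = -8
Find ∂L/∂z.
∂L/∂z = -8

h = ReLU(9) = 9
Since z > 0: ∂h/∂z = 1
∂L/∂z = ∂L/∂h · ∂h/∂z = -8 × 1 = -8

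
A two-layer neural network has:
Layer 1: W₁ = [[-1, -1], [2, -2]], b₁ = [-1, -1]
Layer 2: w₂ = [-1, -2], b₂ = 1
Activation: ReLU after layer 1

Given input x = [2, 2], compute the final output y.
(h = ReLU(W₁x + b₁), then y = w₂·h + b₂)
y = 1

Layer 1 pre-activation: z₁ = [-5, -1]
After ReLU: h = [0, 0]
Layer 2 output: y = -1×0 + -2×0 + 1 = 1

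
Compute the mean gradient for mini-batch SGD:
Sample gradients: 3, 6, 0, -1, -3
Average gradient = 1

Average = (1/5)(3 + 6 + 0 + -1 + -3) = 5/5 = 1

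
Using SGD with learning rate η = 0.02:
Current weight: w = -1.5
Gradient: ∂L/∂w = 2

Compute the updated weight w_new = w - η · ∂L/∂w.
w_new = -1.54

w_new = w - η·∂L/∂w = -1.5 - 0.02×(2) = -1.5 - (0.04) = -1.54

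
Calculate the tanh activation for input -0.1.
-0.09967

tanh(-0.1) = (e^(-0.1) - e^(0.1))/(e^(-0.1) + e^(0.1)) = -0.09967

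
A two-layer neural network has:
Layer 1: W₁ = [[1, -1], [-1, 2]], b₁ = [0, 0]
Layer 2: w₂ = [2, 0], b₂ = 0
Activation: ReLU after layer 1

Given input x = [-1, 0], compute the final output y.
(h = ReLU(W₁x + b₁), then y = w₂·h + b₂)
y = 0

Layer 1 pre-activation: z₁ = [-1, 1]
After ReLU: h = [0, 1]
Layer 2 output: y = 2×0 + 0×1 + 0 = 0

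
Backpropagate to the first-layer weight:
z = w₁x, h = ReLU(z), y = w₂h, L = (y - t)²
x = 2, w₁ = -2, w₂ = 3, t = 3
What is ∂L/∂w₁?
∂L/∂w₁ = 0

Forward pass:
z = w₁x = -2×2 = -4
h = ReLU(-4) = 0
y = w₂h = 3×0 = 0

Backward pass:
∂L/∂y = 2(y - t) = 2(0 - 3) = -6
∂y/∂h = w₂ = 3
∂h/∂z = 0 (ReLU derivative)
∂z/∂w₁ = x = 2

∂L/∂w₁ = -6 × 3 × 0 × 2 = 0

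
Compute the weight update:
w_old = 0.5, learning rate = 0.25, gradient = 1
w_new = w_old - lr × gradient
w_new = 0.25

w_new = w - η·∂L/∂w = 0.5 - 0.25×(1) = 0.5 - (0.25) = 0.25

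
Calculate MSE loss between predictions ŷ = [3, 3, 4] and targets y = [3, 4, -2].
MSE = 12.33

MSE = (1/3)((3-3)² + (3-4)² + (4--2)²) = (1/3)(0 + 1 + 36) = 12.33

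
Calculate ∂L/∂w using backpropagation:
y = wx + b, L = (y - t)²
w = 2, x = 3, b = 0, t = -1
∂L/∂w = 42

y = wx + b = (2)(3) + 0 = 6
∂L/∂y = 2(y - t) = 2(6 - -1) = 14
∂y/∂w = x = 3
∂L/∂w = ∂L/∂y · ∂y/∂w = 14 × 3 = 42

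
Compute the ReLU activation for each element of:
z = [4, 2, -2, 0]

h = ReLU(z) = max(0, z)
h = [4, 2, 0, 0]

ReLU applied element-wise: max(0,4)=4, max(0,2)=2, max(0,-2)=0, max(0,0)=0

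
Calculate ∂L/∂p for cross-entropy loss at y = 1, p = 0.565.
∂L/∂p = -1.77

∂L/∂p = -y/p + (1-y)/(1-p) = -1/0.565 + 0 = -1.77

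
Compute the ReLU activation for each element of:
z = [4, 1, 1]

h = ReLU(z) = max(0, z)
h = [4, 1, 1]

ReLU applied element-wise: max(0,4)=4, max(0,1)=1, max(0,1)=1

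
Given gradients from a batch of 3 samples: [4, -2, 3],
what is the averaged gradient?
Average gradient = 1.667

Average = (1/3)(4 + -2 + 3) = 5/3 = 1.667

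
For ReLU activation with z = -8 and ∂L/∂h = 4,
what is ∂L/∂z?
∂L/∂z = 0

h = ReLU(-8) = 0
Since z < 0: ∂h/∂z = 0
∂L/∂z = ∂L/∂h · ∂h/∂z = 4 × 0 = 0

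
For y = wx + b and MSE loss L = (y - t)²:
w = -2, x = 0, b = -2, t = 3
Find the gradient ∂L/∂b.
∂L/∂b = -10

y = wx + b = (-2)(0) + -2 = -2
∂L/∂y = 2(y - t) = 2(-2 - 3) = -10
∂y/∂b = 1
∂L/∂b = ∂L/∂y · ∂y/∂b = -10 × 1 = -10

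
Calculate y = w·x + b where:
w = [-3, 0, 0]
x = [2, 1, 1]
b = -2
y = -8

y = (-3)(2) + (0)(1) + (0)(1) + -2 = -8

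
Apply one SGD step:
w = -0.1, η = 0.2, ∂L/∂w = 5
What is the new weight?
w_new = -1.1

w_new = w - η·∂L/∂w = -0.1 - 0.2×(5) = -0.1 - (1) = -1.1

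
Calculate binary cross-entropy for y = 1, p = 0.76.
L = 0.2744

L = -1·log(0.76) - 0·log(0.24) = -log(0.76) = 0.2744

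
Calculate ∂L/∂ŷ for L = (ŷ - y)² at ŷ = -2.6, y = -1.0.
∂L/∂ŷ = -3.2

∂L/∂ŷ = 2(ŷ - y) = 2(-2.6 - -1.0) = 2(-1.6) = -3.2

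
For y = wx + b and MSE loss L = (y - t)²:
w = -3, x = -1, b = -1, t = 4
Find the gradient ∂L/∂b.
∂L/∂b = -4

y = wx + b = (-3)(-1) + -1 = 2
∂L/∂y = 2(y - t) = 2(2 - 4) = -4
∂y/∂b = 1
∂L/∂b = ∂L/∂y · ∂y/∂b = -4 × 1 = -4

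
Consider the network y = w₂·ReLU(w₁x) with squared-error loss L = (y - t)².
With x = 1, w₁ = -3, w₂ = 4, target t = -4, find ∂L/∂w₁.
∂L/∂w₁ = 0

Forward pass:
z = w₁x = -3×1 = -3
h = ReLU(-3) = 0
y = w₂h = 4×0 = 0

Backward pass:
∂L/∂y = 2(y - t) = 2(0 - -4) = 8
∂y/∂h = w₂ = 4
∂h/∂z = 0 (ReLU derivative)
∂z/∂w₁ = x = 1

∂L/∂w₁ = 8 × 4 × 0 × 1 = 0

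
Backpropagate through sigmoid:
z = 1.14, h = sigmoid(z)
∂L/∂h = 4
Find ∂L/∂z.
∂L/∂z = 0.7344

σ(1.14) = 0.7577
σ'(1.14) = σ(1.14)(1 - σ(1.14)) = 0.7577 × 0.2423 = 0.1836
∂L/∂z = ∂L/∂h · σ'(z) = 4 × 0.1836 = 0.7344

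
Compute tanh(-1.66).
-0.9302

tanh(-1.66) = (e^(-1.66) - e^(1.66))/(e^(-1.66) + e^(1.66)) = -0.9302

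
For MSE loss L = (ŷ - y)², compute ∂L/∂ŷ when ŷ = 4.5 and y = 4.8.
∂L/∂ŷ = -0.6

∂L/∂ŷ = 2(ŷ - y) = 2(4.5 - 4.8) = 2(-0.3) = -0.6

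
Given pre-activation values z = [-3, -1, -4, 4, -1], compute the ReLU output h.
h = [0, 0, 0, 4, 0]

ReLU applied element-wise: max(0,-3)=0, max(0,-1)=0, max(0,-4)=0, max(0,4)=4, max(0,-1)=0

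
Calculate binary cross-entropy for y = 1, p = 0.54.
L = 0.6162

L = -1·log(0.54) - 0·log(0.46) = -log(0.54) = 0.6162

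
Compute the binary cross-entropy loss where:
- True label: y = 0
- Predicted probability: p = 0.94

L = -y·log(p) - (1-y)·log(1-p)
L = 2.813

L = -0·log(0.94) - 1·log(0.06) = -log(0.06) = 2.813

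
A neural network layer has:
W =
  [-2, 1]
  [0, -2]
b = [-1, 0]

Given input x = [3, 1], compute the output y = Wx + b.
y = [-6, -2]

Wx = [-2×3 + 1×1, 0×3 + -2×1]
   = [-5, -2]
y = Wx + b = [-5 + -1, -2 + 0] = [-6, -2]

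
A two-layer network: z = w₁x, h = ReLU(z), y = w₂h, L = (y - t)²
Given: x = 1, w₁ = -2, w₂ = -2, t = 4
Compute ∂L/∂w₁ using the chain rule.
∂L/∂w₁ = 0

Forward pass:
z = w₁x = -2×1 = -2
h = ReLU(-2) = 0
y = w₂h = -2×0 = 0

Backward pass:
∂L/∂y = 2(y - t) = 2(0 - 4) = -8
∂y/∂h = w₂ = -2
∂h/∂z = 0 (ReLU derivative)
∂z/∂w₁ = x = 1

∂L/∂w₁ = -8 × -2 × 0 × 1 = 0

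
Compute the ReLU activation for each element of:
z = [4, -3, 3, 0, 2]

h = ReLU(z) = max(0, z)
h = [4, 0, 3, 0, 2]

ReLU applied element-wise: max(0,4)=4, max(0,-3)=0, max(0,3)=3, max(0,0)=0, max(0,2)=2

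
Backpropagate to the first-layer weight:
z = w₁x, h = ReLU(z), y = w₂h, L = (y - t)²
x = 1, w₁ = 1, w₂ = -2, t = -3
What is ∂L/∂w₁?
∂L/∂w₁ = -4

Forward pass:
z = w₁x = 1×1 = 1
h = ReLU(1) = 1
y = w₂h = -2×1 = -2

Backward pass:
∂L/∂y = 2(y - t) = 2(-2 - -3) = 2
∂y/∂h = w₂ = -2
∂h/∂z = 1 (ReLU derivative)
∂z/∂w₁ = x = 1

∂L/∂w₁ = 2 × -2 × 1 × 1 = -4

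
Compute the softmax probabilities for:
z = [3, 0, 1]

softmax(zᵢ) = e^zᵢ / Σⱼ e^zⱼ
p = [0.8438, 0.042, 0.1142]

exp(z) = [20.09, 1, 2.718]
Sum = 23.8
p = [0.8438, 0.042, 0.1142]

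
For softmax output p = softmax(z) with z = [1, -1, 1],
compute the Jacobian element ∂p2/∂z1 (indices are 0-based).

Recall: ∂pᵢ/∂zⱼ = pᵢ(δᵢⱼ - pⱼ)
∂p2/∂z1 = -0.02968

p = softmax(z) = [0.4683, 0.06338, 0.4683]
p2 = 0.4683, p1 = 0.06338

∂p2/∂z1 = -p2 × p1 = -0.4683 × 0.06338 = -0.02968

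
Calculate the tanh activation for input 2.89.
0.9938

tanh(2.89) = (e^(2.89) - e^(-2.89))/(e^(2.89) + e^(-2.89)) = 0.9938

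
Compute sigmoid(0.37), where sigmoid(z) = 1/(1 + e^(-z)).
0.5915

sigmoid(0.37) = 1/(1 + e^(-0.37)) = 1/(1 + 0.6907) = 0.5915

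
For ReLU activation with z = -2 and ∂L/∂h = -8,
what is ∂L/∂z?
∂L/∂z = 0

h = ReLU(-2) = 0
Since z < 0: ∂h/∂z = 0
∂L/∂z = ∂L/∂h · ∂h/∂z = -8 × 0 = 0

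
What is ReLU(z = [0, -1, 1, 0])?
h = [0, 0, 1, 0]

ReLU applied element-wise: max(0,0)=0, max(0,-1)=0, max(0,1)=1, max(0,0)=0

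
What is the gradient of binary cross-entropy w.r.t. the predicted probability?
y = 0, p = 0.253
∂L/∂p = 1.339

∂L/∂p = -y/p + (1-y)/(1-p) = 0 + 1/0.747 = 1.339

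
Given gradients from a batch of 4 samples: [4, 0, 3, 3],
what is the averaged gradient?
Average gradient = 2.5

Average = (1/4)(4 + 0 + 3 + 3) = 10/4 = 2.5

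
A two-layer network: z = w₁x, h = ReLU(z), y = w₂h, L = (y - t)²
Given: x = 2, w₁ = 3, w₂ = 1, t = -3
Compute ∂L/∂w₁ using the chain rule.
∂L/∂w₁ = 36

Forward pass:
z = w₁x = 3×2 = 6
h = ReLU(6) = 6
y = w₂h = 1×6 = 6

Backward pass:
∂L/∂y = 2(y - t) = 2(6 - -3) = 18
∂y/∂h = w₂ = 1
∂h/∂z = 1 (ReLU derivative)
∂z/∂w₁ = x = 2

∂L/∂w₁ = 18 × 1 × 1 × 2 = 36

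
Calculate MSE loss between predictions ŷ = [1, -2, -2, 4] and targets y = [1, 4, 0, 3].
MSE = 10.25

MSE = (1/4)((1-1)² + (-2-4)² + (-2-0)² + (4-3)²) = (1/4)(0 + 36 + 4 + 1) = 10.25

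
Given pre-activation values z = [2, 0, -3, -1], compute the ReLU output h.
h = [2, 0, 0, 0]

ReLU applied element-wise: max(0,2)=2, max(0,0)=0, max(0,-3)=0, max(0,-1)=0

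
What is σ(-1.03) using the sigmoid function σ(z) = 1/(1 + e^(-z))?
0.2631

sigmoid(-1.03) = 1/(1 + e^(1.03)) = 1/(1 + 2.801) = 0.2631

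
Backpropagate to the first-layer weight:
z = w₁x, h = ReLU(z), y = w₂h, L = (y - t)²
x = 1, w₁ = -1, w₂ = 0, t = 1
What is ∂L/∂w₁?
∂L/∂w₁ = 0

Forward pass:
z = w₁x = -1×1 = -1
h = ReLU(-1) = 0
y = w₂h = 0×0 = 0

Backward pass:
∂L/∂y = 2(y - t) = 2(0 - 1) = -2
∂y/∂h = w₂ = 0
∂h/∂z = 0 (ReLU derivative)
∂z/∂w₁ = x = 1

∂L/∂w₁ = -2 × 0 × 0 × 1 = 0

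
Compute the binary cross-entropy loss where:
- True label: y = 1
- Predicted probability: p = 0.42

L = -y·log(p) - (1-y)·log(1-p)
L = 0.8675

L = -1·log(0.42) - 0·log(0.58) = -log(0.42) = 0.8675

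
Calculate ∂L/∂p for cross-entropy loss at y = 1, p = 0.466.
∂L/∂p = -2.146

∂L/∂p = -y/p + (1-y)/(1-p) = -1/0.466 + 0 = -2.146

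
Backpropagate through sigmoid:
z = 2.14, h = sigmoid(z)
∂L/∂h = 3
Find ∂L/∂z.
∂L/∂z = 0.2826

σ(2.14) = 0.8947
σ'(2.14) = σ(2.14)(1 - σ(2.14)) = 0.8947 × 0.1053 = 0.09419
∂L/∂z = ∂L/∂h · σ'(z) = 3 × 0.09419 = 0.2826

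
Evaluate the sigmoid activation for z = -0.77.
0.3165

sigmoid(-0.77) = 1/(1 + e^(0.77)) = 1/(1 + 2.16) = 0.3165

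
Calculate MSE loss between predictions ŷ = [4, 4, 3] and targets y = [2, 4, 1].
MSE = 2.667

MSE = (1/3)((4-2)² + (4-4)² + (3-1)²) = (1/3)(4 + 0 + 4) = 2.667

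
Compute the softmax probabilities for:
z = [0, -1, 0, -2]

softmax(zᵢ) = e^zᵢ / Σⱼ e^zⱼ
p = [0.3995, 0.147, 0.3995, 0.0541]

exp(z) = [1, 0.3679, 1, 0.1353]
Sum = 2.503
p = [0.3995, 0.147, 0.3995, 0.0541]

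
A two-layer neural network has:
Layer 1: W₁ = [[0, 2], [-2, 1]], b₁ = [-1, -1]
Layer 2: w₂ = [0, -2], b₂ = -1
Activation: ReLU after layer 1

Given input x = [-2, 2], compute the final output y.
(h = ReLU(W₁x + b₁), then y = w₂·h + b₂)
y = -11

Layer 1 pre-activation: z₁ = [3, 5]
After ReLU: h = [3, 5]
Layer 2 output: y = 0×3 + -2×5 + -1 = -11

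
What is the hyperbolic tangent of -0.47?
-0.4382

tanh(-0.47) = (e^(-0.47) - e^(0.47))/(e^(-0.47) + e^(0.47)) = -0.4382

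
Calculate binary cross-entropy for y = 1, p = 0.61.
L = 0.4943

L = -1·log(0.61) - 0·log(0.39) = -log(0.61) = 0.4943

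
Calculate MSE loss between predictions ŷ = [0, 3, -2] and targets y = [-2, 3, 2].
MSE = 6.667

MSE = (1/3)((0--2)² + (3-3)² + (-2-2)²) = (1/3)(4 + 0 + 16) = 6.667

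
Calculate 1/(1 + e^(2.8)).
0.05732

sigmoid(-2.8) = 1/(1 + e^(2.8)) = 1/(1 + 16.44) = 0.05732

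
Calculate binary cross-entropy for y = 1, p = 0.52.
L = 0.6539

L = -1·log(0.52) - 0·log(0.48) = -log(0.52) = 0.6539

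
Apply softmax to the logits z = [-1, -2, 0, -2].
p = [0.2245, 0.0826, 0.6103, 0.0826]

exp(z) = [0.3679, 0.1353, 1, 0.1353]
Sum = 1.639
p = [0.2245, 0.0826, 0.6103, 0.0826]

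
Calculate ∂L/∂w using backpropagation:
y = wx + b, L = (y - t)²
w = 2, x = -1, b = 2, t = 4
∂L/∂w = 8

y = wx + b = (2)(-1) + 2 = 0
∂L/∂y = 2(y - t) = 2(0 - 4) = -8
∂y/∂w = x = -1
∂L/∂w = ∂L/∂y · ∂y/∂w = -8 × -1 = 8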